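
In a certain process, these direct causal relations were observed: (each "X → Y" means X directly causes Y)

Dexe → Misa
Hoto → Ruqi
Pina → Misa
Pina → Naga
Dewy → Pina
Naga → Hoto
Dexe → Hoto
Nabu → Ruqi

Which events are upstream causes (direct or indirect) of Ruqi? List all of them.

Dewy, Dexe, Hoto, Nabu, Naga, Pina

Immediate causes of Ruqi: Hoto, Nabu.
Further upstream: Dewy, Pina, Dexe, Naga.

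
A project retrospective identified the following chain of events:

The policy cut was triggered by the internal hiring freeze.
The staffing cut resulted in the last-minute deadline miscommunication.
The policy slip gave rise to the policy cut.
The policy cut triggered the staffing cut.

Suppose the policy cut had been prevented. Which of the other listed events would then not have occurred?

Downstream of the policy cut: the staffing cut, the last-minute deadline miscommunication.

the last-minute deadline miscommunication, the staffing cut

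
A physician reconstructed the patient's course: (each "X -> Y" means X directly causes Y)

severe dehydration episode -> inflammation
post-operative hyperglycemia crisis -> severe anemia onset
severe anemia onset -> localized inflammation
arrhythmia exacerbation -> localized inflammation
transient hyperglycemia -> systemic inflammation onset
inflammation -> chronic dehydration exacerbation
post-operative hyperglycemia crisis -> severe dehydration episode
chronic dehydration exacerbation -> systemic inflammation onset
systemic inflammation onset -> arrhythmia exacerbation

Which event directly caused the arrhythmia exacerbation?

Upstream contributors include the post-operative hyperglycemia crisis, the severe dehydration episode, the inflammation, the chronic dehydration exacerbation, the transient hyperglycemia, but only the systemic inflammation onset feeds directly into the arrhythmia exacerbation.

the systemic inflammation onset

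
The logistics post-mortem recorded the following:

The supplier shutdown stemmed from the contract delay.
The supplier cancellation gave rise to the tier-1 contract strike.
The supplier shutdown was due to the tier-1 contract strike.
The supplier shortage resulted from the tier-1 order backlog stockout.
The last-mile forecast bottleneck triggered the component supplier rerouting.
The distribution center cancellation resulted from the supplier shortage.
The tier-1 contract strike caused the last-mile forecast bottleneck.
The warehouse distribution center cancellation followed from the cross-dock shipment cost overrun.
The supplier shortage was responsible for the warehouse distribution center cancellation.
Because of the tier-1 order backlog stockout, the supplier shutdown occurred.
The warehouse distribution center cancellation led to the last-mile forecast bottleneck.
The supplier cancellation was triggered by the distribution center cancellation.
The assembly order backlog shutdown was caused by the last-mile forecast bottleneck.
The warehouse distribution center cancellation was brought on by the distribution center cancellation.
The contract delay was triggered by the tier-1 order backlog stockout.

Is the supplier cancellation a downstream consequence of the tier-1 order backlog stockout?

Yes

There is a causal chain: the tier-1 order backlog stockout → the supplier shortage → the distribution center cancellation → the supplier cancellation.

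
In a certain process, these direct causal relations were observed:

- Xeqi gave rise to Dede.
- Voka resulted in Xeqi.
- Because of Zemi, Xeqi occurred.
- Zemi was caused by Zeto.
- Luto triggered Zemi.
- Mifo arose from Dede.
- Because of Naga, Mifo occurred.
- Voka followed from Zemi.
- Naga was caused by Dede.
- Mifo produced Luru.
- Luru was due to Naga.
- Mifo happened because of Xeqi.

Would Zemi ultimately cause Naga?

Yes

There is a causal chain: Zemi → Xeqi → Dede → Naga.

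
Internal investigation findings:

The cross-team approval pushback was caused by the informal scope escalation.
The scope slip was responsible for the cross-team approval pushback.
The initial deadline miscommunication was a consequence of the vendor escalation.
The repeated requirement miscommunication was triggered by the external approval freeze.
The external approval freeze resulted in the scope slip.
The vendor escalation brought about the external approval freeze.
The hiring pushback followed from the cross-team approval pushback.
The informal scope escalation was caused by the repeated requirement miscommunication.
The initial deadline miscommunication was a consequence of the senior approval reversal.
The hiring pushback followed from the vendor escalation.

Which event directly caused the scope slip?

Upstream contributors include the vendor escalation, but only the external approval freeze feeds directly into the scope slip.

the external approval freeze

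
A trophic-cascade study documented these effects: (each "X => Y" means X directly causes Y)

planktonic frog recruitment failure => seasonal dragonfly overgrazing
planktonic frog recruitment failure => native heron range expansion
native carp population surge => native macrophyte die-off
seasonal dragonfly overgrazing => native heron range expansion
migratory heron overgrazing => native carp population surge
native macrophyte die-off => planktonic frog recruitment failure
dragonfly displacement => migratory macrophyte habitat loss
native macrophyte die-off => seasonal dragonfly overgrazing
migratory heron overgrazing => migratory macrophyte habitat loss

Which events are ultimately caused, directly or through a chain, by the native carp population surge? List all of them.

Direct effects: the native macrophyte die-off.
2 steps out: the planktonic frog recruitment failure, the seasonal dragonfly overgrazing.
3 steps out: the native heron range expansion.
Not reachable from it: the migratory heron overgrazing, the migratory macrophyte habitat loss, the dragonfly displacement.

the native heron range expansion, the native macrophyte die-off, the planktonic frog recruitment failure, the seasonal dragonfly overgrazing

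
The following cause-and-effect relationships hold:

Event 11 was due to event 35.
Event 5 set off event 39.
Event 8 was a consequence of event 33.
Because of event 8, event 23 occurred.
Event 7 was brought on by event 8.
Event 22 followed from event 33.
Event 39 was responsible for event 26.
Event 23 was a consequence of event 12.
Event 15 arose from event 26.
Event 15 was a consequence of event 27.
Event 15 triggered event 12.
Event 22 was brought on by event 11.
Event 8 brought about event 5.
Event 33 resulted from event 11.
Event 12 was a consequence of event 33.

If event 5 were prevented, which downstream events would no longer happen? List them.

Downstream of event 5: event 39, event 26, event 15, event 12, event 23.
Of those, still caused via another path: event 15, event 12, event 23.
The remainder have no surviving cause.

event 26, event 39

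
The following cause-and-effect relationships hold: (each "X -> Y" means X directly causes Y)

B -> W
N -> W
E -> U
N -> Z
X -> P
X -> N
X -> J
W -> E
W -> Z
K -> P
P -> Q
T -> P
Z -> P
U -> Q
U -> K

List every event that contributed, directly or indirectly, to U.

Immediate cause of U: E.
Further upstream: X, N, B, W.

B, E, N, W, X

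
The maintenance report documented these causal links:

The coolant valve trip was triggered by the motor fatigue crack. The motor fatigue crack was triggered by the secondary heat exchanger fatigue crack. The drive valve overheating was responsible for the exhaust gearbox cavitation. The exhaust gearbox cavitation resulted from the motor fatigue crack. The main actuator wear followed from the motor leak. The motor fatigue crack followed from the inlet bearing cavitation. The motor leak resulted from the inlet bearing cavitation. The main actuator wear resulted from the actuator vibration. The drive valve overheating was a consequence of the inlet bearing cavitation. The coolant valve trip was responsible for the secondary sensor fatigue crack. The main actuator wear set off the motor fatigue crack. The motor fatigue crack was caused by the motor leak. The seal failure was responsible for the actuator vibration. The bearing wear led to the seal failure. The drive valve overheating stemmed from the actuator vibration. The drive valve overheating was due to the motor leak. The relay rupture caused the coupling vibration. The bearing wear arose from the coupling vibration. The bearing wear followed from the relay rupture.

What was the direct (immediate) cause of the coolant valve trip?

the motor fatigue crack

Upstream contributors include the relay rupture, the coupling vibration, the inlet bearing cavitation, the bearing wear, the motor leak, the seal failure, the actuator vibration, the main actuator wear, the secondary heat exchanger fatigue crack, but only the motor fatigue crack feeds directly into the coolant valve trip.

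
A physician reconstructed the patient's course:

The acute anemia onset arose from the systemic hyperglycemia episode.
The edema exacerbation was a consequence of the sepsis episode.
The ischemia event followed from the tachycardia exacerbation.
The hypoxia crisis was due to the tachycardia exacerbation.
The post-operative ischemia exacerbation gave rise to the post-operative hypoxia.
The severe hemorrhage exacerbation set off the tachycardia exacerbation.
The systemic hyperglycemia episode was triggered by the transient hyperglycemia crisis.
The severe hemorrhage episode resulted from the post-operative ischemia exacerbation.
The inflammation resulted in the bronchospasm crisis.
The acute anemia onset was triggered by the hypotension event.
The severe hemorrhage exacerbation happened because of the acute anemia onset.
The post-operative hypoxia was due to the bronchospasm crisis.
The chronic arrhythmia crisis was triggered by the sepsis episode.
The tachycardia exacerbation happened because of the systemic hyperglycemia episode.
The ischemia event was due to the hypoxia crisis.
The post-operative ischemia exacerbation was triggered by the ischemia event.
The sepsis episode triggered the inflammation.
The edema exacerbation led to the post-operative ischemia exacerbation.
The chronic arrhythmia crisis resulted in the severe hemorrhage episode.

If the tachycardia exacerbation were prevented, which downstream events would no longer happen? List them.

the hypoxia crisis, the ischemia event

Downstream of the tachycardia exacerbation: the hypoxia crisis, the ischemia event, the post-operative ischemia exacerbation, the post-operative hypoxia, the severe hemorrhage episode.
Of those, still caused via another path: the post-operative ischemia exacerbation, the post-operative hypoxia, the severe hemorrhage episode.
The remainder have no surviving cause.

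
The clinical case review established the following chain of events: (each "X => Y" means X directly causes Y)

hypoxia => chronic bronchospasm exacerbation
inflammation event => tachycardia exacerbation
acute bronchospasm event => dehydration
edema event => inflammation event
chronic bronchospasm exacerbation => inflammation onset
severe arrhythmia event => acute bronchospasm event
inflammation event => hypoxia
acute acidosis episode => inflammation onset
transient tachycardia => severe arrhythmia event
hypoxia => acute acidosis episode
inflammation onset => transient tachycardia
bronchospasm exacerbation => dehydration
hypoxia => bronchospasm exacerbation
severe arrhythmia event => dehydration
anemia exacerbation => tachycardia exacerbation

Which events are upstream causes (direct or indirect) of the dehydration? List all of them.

the acute acidosis episode, the acute bronchospasm event, the bronchospasm exacerbation, the chronic bronchospasm exacerbation, the edema event, the hypoxia, the inflammation event, the inflammation onset, the severe arrhythmia event, the transient tachycardia

Immediate causes of the dehydration: the bronchospasm exacerbation, the severe arrhythmia event, the acute bronchospasm event.
Further upstream: the edema event, the inflammation event, the hypoxia, the chronic bronchospasm exacerbation, the acute acidosis episode, the inflammation onset, the transient tachycardia.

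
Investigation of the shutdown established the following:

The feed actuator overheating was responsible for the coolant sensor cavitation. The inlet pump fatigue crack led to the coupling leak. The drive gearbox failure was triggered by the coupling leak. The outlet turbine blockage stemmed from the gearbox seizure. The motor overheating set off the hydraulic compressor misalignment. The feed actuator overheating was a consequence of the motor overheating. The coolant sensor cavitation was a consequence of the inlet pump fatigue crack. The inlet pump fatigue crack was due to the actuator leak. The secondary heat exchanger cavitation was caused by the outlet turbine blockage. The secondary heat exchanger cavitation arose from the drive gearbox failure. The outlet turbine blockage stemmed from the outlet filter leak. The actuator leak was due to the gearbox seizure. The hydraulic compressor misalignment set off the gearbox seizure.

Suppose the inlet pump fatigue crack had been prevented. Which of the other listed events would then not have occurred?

the coupling leak, the drive gearbox failure

Downstream of the inlet pump fatigue crack: the coupling leak, the drive gearbox failure, the secondary heat exchanger cavitation, the coolant sensor cavitation.
Of those, still caused via another path: the secondary heat exchanger cavitation, the coolant sensor cavitation.
The remainder have no surviving cause.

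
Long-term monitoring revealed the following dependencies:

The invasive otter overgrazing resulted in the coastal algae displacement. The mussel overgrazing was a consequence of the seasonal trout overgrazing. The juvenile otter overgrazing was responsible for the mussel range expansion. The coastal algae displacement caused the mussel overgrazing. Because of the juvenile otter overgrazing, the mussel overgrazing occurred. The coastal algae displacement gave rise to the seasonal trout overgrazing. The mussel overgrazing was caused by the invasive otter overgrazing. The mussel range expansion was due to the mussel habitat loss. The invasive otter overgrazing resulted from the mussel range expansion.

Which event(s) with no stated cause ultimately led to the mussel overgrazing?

Tracing upstream from the mussel overgrazing: the mussel overgrazing ← the juvenile otter overgrazing.
A separate upstream branch: the mussel overgrazing ← the invasive otter overgrazing ← the mussel range expansion ← the mussel habitat loss.
Each of those chain origins has no stated cause.

the juvenile otter overgrazing, the mussel habitat loss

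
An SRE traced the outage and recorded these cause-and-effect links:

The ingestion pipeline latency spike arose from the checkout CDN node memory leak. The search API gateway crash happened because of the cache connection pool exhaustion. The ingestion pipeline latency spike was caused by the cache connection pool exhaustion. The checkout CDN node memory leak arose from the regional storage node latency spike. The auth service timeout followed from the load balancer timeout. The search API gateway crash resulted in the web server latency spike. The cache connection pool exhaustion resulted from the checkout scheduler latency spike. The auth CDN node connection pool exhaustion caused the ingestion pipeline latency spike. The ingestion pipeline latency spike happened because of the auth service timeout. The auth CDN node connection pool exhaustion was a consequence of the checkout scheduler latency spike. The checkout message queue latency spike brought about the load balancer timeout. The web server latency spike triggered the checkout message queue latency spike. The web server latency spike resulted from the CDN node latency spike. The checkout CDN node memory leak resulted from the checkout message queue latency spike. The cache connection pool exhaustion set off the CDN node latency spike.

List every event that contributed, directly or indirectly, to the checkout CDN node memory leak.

Immediate causes of the checkout CDN node memory leak: the checkout message queue latency spike, the regional storage node latency spike.
Further upstream: the checkout scheduler latency spike, the cache connection pool exhaustion, the search API gateway crash, the CDN node latency spike, the web server latency spike.

the CDN node latency spike, the cache connection pool exhaustion, the checkout message queue latency spike, the checkout scheduler latency spike, the regional storage node latency spike, the search API gateway crash, the web server latency spike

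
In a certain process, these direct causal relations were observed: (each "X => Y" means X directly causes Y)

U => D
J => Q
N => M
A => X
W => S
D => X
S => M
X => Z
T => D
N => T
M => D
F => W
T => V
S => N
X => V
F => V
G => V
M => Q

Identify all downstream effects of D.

Direct effects: X.
2 steps out: V, Z.
Not reachable from it: F, W, S, J, N, U, M, G, Q, A, T.

V, X, Z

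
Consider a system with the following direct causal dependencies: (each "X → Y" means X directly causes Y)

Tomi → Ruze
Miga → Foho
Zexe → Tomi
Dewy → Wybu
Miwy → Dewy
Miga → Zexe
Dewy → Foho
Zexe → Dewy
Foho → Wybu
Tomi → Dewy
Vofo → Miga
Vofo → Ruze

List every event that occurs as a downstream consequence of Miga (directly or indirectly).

Dewy, Foho, Ruze, Tomi, Wybu, Zexe

Direct effects: Zexe, Foho.
2 steps out: Tomi, Dewy, Wybu.
3 steps out: Ruze.
Not reachable from it: Vofo, Miwy.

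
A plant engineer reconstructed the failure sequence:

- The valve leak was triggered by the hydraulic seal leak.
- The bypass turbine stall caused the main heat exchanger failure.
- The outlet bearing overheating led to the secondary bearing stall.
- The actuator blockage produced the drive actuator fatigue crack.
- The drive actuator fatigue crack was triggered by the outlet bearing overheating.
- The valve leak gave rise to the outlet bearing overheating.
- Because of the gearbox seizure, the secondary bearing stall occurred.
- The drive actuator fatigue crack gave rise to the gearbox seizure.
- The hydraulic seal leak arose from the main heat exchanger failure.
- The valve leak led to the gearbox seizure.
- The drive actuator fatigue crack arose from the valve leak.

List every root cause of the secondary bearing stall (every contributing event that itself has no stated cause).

the actuator blockage, the bypass turbine stall

Tracing upstream from the secondary bearing stall: the secondary bearing stall ← the outlet bearing overheating ← the valve leak ← the hydraulic seal leak ← the main heat exchanger failure ← the bypass turbine stall.
A separate upstream branch: the secondary bearing stall ← the gearbox seizure ← the drive actuator fatigue crack ← the actuator blockage.
Each of those chain origins has no stated cause.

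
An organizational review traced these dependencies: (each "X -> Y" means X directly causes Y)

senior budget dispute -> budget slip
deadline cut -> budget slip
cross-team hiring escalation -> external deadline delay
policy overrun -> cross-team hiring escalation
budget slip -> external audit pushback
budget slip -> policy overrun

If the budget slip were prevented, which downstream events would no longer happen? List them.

the cross-team hiring escalation, the external audit pushback, the external deadline delay, the policy overrun

Downstream of the budget slip: the external audit pushback, the policy overrun, the cross-team hiring escalation, the external deadline delay.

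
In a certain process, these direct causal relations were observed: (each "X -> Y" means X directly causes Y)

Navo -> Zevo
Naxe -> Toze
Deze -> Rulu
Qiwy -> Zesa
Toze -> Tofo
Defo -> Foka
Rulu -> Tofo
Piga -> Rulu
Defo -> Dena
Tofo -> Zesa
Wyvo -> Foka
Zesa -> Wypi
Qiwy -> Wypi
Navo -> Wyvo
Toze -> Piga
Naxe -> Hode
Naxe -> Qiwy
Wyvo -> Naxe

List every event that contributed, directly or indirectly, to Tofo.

Deze, Navo, Naxe, Piga, Rulu, Toze, Wyvo

Immediate causes of Tofo: Toze, Rulu.
Further upstream: Navo, Wyvo, Deze, Naxe, Piga.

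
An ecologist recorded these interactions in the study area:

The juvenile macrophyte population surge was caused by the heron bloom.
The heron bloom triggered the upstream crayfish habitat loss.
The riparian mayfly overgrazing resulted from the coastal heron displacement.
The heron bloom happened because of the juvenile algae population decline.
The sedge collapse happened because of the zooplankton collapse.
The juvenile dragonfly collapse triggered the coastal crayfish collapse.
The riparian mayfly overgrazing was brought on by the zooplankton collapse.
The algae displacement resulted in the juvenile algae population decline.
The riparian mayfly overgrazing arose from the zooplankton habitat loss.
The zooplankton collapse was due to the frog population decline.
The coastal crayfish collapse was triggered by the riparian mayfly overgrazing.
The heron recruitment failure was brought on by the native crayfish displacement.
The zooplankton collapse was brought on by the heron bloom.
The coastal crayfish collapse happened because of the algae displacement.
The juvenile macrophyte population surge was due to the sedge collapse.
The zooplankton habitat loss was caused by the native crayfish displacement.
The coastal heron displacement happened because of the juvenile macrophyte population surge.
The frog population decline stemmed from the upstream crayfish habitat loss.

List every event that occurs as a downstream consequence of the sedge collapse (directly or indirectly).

the coastal crayfish collapse, the coastal heron displacement, the juvenile macrophyte population surge, the riparian mayfly overgrazing

Direct effects: the juvenile macrophyte population surge.
2 steps out: the coastal heron displacement.
3 steps out: the riparian mayfly overgrazing.
4 steps out: the coastal crayfish collapse.
Not reachable from it: the algae displacement, the juvenile algae population decline, the heron bloom, the upstream crayfish habitat loss, the native crayfish displacement, the frog population decline, the zooplankton collapse, the heron recruitment failure, the juvenile dragonfly collapse, the zooplankton habitat loss.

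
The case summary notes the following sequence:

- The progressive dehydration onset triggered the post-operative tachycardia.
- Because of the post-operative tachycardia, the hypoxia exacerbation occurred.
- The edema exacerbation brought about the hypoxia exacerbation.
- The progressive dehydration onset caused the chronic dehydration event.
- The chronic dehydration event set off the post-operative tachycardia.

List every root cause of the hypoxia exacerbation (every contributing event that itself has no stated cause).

Tracing upstream from the hypoxia exacerbation: the hypoxia exacerbation ← the post-operative tachycardia ← the progressive dehydration onset.
A separate upstream branch: the hypoxia exacerbation ← the edema exacerbation.
Each of those chain origins has no stated cause.

the edema exacerbation, the progressive dehydration onset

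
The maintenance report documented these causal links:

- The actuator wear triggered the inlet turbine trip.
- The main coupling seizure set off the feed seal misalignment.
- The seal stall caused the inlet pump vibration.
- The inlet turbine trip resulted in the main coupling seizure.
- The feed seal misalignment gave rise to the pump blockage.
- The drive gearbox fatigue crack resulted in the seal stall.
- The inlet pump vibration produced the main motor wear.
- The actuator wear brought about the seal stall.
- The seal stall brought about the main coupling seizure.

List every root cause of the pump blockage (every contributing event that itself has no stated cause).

the actuator wear, the drive gearbox fatigue crack

Tracing upstream from the pump blockage: the pump blockage ← the feed seal misalignment ← the main coupling seizure ← the seal stall ← the actuator wear.
A separate upstream branch: the pump blockage ← the feed seal misalignment ← the main coupling seizure ← the seal stall ← the drive gearbox fatigue crack.
Each of those chain origins has no stated cause.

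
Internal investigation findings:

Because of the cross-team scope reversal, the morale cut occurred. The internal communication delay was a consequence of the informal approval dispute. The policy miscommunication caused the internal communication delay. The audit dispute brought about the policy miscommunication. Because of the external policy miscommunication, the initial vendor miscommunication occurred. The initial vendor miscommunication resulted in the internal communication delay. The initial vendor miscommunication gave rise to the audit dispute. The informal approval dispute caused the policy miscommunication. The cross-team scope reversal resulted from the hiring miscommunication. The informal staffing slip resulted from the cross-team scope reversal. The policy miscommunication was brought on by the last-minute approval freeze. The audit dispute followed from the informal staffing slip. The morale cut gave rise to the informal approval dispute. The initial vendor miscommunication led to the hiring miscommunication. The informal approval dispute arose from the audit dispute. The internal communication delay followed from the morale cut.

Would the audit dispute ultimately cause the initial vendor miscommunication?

The audit dispute leads to the informal approval dispute, the policy miscommunication, the internal communication delay; the initial vendor miscommunication is not among them.

No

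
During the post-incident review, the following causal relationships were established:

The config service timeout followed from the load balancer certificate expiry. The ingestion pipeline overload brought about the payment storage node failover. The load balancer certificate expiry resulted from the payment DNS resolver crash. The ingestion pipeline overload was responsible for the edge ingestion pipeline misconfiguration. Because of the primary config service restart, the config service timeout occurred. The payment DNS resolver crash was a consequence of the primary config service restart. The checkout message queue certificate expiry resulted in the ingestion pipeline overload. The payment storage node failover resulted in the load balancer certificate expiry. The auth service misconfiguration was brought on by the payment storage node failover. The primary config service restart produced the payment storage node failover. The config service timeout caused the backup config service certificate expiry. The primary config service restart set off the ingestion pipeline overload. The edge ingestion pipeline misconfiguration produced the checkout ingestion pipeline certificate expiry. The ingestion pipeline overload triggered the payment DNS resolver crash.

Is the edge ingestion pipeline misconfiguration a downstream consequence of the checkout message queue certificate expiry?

There is a causal chain: the checkout message queue certificate expiry → the ingestion pipeline overload → the edge ingestion pipeline misconfiguration.

Yes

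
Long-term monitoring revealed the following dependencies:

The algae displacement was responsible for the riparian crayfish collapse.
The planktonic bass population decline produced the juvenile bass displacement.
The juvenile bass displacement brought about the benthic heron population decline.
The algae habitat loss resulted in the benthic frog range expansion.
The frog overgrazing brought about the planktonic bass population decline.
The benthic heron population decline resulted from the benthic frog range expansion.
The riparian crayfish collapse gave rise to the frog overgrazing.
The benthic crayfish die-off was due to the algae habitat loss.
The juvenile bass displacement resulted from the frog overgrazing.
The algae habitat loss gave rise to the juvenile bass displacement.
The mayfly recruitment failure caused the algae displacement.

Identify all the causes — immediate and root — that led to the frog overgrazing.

the algae displacement, the mayfly recruitment failure, the riparian crayfish collapse

Immediate cause of the frog overgrazing: the riparian crayfish collapse.
Further upstream: the mayfly recruitment failure, the algae displacement.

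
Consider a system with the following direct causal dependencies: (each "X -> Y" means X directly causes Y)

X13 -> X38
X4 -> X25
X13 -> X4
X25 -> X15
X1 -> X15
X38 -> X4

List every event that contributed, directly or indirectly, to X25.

X13, X38, X4

Immediate cause of X25: X4.
Further upstream: X13, X38.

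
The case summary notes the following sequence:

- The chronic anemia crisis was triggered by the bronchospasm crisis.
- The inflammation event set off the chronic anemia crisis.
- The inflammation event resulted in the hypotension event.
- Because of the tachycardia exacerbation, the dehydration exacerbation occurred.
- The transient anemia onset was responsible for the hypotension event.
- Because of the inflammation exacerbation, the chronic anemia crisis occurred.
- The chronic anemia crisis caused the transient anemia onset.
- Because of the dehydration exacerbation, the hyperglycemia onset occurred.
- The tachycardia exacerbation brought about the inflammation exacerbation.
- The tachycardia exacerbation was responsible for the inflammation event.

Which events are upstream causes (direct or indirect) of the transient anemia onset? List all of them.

Immediate cause of the transient anemia onset: the chronic anemia crisis.
Further upstream: the tachycardia exacerbation, the bronchospasm crisis, the inflammation event, the inflammation exacerbation.

the bronchospasm crisis, the chronic anemia crisis, the inflammation event, the inflammation exacerbation, the tachycardia exacerbation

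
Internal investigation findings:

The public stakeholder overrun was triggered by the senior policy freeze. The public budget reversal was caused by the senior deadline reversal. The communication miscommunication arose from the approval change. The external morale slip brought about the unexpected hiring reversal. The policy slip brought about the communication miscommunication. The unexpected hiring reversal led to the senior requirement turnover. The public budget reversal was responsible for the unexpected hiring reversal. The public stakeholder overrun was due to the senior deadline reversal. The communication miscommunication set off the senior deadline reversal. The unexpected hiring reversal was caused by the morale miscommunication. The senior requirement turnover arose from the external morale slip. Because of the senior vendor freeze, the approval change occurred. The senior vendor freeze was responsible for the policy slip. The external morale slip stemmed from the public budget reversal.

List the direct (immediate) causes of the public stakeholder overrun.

the senior deadline reversal, the senior policy freeze

Upstream contributors include the senior vendor freeze, the approval change, the policy slip, the communication miscommunication, but only the senior deadline reversal, the senior policy freeze feed directly into the public stakeholder overrun.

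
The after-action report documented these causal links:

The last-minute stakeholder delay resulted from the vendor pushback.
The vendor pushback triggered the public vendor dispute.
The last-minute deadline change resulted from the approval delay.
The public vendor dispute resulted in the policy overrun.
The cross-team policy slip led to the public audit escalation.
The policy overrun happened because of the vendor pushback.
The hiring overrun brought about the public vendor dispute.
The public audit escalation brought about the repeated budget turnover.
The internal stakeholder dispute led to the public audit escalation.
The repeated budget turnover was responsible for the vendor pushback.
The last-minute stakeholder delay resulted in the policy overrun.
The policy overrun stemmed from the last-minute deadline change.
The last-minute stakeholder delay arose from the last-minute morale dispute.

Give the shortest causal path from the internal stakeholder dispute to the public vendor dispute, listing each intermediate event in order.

the internal stakeholder dispute → the public audit escalation
the public audit escalation → the repeated budget turnover
the repeated budget turnover → the vendor pushback
the vendor pushback → the public vendor dispute
Length: 4 steps.

the internal stakeholder dispute → the public audit escalation → the repeated budget turnover → the vendor pushback → the public vendor dispute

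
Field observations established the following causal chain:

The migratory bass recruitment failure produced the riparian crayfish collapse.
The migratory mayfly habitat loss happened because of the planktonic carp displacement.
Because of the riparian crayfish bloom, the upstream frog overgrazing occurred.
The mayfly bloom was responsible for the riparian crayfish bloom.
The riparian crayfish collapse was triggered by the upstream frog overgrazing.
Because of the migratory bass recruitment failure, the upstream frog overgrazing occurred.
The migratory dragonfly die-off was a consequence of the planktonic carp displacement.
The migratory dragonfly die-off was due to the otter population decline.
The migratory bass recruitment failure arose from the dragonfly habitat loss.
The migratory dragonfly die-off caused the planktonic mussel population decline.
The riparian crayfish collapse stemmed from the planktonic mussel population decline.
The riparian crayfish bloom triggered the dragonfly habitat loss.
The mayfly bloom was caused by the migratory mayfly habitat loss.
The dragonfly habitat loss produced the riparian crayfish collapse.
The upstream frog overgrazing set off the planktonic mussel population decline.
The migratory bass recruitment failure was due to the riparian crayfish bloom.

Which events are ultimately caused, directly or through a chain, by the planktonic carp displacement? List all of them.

Direct effects: the migratory mayfly habitat loss, the migratory dragonfly die-off.
2 steps out: the mayfly bloom, the planktonic mussel population decline.
3 steps out: the riparian crayfish bloom, the riparian crayfish collapse.
4 steps out: the dragonfly habitat loss, the migratory bass recruitment failure, the upstream frog overgrazing.
Not reachable from it: the otter population decline.

the dragonfly habitat loss, the mayfly bloom, the migratory bass recruitment failure, the migratory dragonfly die-off, the migratory mayfly habitat loss, the planktonic mussel population decline, the riparian crayfish bloom, the riparian crayfish collapse, the upstream frog overgrazing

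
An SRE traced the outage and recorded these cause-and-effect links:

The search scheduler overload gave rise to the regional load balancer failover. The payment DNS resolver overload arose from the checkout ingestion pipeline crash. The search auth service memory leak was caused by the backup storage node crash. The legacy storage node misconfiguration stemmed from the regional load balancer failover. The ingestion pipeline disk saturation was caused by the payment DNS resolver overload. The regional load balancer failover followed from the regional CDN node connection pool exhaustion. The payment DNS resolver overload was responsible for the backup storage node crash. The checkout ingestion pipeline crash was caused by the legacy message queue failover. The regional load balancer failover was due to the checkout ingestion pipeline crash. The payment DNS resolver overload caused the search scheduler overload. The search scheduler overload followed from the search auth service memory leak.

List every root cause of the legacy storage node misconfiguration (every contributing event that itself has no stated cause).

the legacy message queue failover, the regional CDN node connection pool exhaustion

Tracing upstream from the legacy storage node misconfiguration: the legacy storage node misconfiguration ← the regional load balancer failover ← the checkout ingestion pipeline crash ← the legacy message queue failover.
A separate upstream branch: the legacy storage node misconfiguration ← the regional load balancer failover ← the regional CDN node connection pool exhaustion.
Each of those chain origins has no stated cause.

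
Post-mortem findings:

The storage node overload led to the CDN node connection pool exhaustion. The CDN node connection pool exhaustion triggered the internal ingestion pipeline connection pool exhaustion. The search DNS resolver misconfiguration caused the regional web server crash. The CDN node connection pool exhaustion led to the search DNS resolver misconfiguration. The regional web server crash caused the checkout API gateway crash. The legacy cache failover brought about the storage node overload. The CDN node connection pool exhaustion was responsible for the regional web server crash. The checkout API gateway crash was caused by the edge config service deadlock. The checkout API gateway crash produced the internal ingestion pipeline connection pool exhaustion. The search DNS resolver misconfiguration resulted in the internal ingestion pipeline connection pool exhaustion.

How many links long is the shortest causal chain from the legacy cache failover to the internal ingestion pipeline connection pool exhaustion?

3

Shortest chain: the legacy cache failover → the storage node overload → the CDN node connection pool exhaustion → the internal ingestion pipeline connection pool exhaustion.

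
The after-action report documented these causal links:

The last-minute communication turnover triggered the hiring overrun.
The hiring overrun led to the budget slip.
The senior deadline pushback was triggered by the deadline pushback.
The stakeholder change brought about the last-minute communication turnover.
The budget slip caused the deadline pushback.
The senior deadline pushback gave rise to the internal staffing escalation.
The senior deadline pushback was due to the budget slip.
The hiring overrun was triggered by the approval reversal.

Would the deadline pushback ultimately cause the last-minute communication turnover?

No

The deadline pushback leads to the senior deadline pushback, the internal staffing escalation; the last-minute communication turnover is not among them.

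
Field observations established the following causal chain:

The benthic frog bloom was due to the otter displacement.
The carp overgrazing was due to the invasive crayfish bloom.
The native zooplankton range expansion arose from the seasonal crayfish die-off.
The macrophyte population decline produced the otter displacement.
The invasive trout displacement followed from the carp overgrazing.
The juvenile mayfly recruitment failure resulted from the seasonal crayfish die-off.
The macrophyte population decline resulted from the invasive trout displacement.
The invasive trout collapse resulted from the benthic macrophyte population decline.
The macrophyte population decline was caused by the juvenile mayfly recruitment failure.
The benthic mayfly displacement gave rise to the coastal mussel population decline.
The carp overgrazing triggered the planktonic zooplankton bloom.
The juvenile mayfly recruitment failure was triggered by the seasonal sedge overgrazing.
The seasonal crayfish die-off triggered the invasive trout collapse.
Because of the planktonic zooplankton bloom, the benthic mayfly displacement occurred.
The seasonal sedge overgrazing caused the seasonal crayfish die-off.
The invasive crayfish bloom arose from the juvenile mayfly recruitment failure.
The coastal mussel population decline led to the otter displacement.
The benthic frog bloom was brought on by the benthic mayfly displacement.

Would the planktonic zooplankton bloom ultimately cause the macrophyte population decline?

The planktonic zooplankton bloom leads to the benthic mayfly displacement, the coastal mussel population decline, the otter displacement, the benthic frog bloom; the macrophyte population decline is not among them.

No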